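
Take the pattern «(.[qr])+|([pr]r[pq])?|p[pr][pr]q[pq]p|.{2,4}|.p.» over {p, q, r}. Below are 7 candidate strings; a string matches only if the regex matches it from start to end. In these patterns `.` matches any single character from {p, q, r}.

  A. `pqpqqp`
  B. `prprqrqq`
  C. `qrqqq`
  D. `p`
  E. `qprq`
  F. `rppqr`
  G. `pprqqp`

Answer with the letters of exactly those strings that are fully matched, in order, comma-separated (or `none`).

B, E, G

A. `pqpqqp` → no match
B. `prprqrqq` → match
C. `qrqqq` → no match
D. `p` → no match
E. `qprq` → match
F. `rppqr` → no match
G. `pprqqp` → match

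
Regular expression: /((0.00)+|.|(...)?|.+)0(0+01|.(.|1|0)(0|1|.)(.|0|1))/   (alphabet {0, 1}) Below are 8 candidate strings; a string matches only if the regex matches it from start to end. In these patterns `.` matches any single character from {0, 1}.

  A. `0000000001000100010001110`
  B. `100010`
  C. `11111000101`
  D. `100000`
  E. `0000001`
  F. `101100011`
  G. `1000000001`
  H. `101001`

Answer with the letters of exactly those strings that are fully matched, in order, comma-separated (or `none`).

A, B, C, D, E, F, G, H

A → match
B → match
C → match
D → match
E → match
F → match
G → match
H → match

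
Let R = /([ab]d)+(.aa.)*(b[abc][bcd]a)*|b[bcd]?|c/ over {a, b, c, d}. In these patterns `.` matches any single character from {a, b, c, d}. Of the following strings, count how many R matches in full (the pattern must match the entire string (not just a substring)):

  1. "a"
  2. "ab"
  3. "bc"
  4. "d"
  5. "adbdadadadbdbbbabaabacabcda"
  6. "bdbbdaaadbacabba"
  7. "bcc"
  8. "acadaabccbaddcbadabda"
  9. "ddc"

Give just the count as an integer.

1 → no match
2 → no match
3 → match
4 → no match
5 → no match
6 → no match
7 → no match
8 → no match
9 → no match
Total matched: 1

1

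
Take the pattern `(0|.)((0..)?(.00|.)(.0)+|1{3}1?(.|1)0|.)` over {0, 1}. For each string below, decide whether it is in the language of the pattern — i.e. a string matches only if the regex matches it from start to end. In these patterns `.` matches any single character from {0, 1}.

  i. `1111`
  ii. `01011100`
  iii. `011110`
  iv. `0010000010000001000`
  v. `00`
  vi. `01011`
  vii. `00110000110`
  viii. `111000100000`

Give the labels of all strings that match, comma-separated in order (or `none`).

i → no match
ii → no match
iii → match
iv → no match
v → match
vi → no match
vii → no match
viii → match

iii, v, viii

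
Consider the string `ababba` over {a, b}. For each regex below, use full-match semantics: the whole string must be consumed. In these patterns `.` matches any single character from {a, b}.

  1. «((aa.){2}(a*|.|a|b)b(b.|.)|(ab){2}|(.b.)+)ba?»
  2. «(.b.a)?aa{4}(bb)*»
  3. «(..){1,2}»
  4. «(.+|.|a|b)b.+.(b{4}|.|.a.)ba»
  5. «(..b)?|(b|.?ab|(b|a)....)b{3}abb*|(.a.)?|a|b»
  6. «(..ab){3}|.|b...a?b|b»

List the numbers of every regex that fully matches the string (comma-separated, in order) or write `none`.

1 → match
2 → no match
3 → no match
4 → no match
5 → no match
6 → no match

1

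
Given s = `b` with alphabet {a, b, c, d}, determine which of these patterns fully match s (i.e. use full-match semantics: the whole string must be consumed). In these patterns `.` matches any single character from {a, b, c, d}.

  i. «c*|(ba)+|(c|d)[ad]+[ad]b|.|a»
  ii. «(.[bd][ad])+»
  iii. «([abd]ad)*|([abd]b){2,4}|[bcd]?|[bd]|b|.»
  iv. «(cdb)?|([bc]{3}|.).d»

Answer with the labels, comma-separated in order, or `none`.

i → match
ii → no match
iii → match
iv → no match

i, iii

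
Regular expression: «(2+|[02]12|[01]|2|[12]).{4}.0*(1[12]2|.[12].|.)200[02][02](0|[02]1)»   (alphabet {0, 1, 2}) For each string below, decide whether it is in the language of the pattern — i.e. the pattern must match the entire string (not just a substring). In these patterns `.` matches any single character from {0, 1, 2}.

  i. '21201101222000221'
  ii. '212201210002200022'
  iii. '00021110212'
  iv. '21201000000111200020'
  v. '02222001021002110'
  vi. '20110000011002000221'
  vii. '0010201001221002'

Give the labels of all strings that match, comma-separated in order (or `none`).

i, iv

i → match
ii → no match
iii → no match
iv → match
v → no match
vi → no match
vii → no match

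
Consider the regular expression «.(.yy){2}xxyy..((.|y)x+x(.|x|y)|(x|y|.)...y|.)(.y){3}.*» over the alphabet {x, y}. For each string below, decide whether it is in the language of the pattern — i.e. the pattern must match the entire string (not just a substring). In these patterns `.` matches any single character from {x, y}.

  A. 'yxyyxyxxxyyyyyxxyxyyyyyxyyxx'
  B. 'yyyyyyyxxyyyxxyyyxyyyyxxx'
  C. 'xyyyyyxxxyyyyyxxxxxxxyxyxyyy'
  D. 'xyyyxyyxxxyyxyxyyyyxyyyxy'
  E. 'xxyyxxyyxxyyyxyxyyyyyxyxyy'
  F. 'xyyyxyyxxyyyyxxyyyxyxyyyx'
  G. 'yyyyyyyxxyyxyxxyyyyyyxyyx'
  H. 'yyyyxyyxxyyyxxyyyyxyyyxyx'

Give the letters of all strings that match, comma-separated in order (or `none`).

F, G, H

A → no match
B → no match
C → no match
D → no match
E → no match
F → match
G → match
H → match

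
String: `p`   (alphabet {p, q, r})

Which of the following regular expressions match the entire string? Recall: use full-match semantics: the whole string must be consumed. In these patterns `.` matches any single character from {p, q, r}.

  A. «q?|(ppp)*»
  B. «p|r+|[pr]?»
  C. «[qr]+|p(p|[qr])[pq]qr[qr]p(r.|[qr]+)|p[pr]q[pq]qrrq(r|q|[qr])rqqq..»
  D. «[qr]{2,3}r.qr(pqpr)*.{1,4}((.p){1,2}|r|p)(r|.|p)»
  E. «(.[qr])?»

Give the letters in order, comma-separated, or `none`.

B

A → no match
B → match
C → no match
D → no match
E → no match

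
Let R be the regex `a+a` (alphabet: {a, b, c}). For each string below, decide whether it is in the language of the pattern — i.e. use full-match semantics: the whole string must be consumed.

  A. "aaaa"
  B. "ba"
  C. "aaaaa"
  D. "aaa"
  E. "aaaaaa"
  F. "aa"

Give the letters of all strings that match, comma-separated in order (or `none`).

A → match
B → no match — must start with "a"
C → match
D → match
E → match
F → match

A, C, D, E, F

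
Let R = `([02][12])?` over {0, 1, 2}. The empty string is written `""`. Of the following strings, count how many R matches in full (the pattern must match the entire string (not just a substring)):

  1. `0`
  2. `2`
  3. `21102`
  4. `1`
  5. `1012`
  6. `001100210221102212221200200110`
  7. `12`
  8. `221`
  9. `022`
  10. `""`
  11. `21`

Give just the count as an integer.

2

1 → no match
2 → no match
3 → no match
4 → no match
5 → no match
6 → no match
7 → no match
8 → no match
9 → no match
10 → match
11 → match
Total matched: 2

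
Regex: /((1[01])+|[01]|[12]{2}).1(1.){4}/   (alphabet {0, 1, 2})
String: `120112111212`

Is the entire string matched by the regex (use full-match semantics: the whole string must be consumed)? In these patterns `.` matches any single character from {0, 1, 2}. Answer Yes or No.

Yes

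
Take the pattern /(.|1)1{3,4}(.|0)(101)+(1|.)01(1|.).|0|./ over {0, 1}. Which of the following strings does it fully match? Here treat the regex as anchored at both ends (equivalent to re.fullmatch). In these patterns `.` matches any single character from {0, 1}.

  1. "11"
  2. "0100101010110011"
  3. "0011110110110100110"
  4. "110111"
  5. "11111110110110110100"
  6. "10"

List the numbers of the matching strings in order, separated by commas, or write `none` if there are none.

1 → no match
2 → no match
3 → no match
4 → no match
5 → match
6 → no match

5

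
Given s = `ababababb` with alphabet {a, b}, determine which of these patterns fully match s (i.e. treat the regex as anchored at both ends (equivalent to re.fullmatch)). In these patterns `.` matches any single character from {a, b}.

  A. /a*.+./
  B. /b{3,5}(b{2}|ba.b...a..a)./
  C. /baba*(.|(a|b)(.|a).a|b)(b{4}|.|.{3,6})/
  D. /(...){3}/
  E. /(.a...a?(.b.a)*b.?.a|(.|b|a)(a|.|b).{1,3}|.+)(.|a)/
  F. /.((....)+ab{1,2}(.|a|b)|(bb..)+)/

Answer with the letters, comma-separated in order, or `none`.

A, D, E

A → match
B → no match — must start with `b`
C → no match — must start with `bab`
D → match
E → match
F → no match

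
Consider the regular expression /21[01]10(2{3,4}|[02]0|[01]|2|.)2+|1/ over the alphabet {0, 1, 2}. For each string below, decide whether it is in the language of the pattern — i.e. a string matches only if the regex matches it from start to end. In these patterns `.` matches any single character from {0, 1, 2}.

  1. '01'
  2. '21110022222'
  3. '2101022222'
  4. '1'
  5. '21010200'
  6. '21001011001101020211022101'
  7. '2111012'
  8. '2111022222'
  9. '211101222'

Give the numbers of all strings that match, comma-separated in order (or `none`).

1 → no match
2 → match
3 → match
4 → match
5 → no match
6 → no match
7 → match
8 → match
9 → match

2, 3, 4, 7, 8, 9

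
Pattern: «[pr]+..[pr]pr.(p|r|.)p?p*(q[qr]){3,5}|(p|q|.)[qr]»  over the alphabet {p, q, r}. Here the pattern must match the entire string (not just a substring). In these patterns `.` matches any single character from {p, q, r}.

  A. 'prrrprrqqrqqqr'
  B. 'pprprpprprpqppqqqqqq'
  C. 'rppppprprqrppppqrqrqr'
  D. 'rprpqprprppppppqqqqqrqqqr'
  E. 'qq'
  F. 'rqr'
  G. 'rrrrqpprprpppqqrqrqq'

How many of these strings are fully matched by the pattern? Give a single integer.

A → match
B → match
C → match
D → match
E → match
F → no match
G → no match
Total matched: 5

5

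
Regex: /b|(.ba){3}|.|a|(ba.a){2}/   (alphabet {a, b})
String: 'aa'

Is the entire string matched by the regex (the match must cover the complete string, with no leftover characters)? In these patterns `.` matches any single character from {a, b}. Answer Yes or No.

No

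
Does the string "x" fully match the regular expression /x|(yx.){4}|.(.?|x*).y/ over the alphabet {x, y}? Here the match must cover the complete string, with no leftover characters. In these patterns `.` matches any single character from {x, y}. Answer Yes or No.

Yes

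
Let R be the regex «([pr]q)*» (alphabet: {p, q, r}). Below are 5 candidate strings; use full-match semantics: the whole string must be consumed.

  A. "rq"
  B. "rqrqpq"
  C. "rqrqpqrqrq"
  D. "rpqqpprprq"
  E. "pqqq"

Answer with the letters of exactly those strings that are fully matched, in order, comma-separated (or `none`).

A. "rq" → match
B. "rqrqpq" → match
C. "rqrqpqrqrq" → match
D. "rpqqpprprq" → no match
E. "pqqq" → no match

A, B, C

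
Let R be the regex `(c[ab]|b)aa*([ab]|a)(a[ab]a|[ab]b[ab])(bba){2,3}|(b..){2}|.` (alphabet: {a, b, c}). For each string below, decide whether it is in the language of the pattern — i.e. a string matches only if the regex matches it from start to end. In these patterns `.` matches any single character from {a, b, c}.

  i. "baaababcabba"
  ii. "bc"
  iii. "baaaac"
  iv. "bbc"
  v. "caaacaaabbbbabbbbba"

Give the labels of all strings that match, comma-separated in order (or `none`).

i. "baaababcabba" → no match
ii. "bc" → no match
iii. "baaaac" → no match
iv. "bbc" → no match
v → no match

none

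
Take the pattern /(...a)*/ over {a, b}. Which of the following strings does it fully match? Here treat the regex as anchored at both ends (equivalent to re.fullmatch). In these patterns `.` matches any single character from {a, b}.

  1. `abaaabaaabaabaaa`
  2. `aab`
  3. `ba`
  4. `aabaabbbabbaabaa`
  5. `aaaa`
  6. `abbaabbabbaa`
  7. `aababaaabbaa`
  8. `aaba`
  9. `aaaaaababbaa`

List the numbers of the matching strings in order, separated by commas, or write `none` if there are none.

1 → match
2 → no match
3 → no match
4 → no match
5 → match
6 → match
7 → match
8 → match
9 → match

1, 5, 6, 7, 8, 9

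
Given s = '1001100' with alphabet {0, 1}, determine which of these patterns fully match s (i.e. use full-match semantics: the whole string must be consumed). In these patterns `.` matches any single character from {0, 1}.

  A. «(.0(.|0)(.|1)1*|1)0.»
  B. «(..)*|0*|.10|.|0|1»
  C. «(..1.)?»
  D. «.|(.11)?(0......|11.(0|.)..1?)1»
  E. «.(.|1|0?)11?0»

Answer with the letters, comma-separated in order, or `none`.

A → match
B → no match
C → no match
D → no match
E → no match

A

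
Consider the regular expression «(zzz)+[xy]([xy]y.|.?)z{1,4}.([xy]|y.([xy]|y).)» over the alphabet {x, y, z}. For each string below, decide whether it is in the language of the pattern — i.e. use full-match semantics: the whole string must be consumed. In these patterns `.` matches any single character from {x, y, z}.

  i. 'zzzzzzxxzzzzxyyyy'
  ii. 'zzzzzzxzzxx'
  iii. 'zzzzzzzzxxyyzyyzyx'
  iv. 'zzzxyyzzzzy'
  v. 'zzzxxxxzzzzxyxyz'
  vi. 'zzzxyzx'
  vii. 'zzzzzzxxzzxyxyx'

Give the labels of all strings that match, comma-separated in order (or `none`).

i, ii, iv, vii

i → match
ii → match
iii → no match
iv → match
v → no match
vi → no match
vii → match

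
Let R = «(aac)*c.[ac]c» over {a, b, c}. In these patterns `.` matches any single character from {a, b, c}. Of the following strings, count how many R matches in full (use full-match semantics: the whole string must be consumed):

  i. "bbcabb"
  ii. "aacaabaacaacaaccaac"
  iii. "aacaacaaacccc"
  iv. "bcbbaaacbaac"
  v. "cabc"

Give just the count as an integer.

0

i. "bbcabb" → no match — must end with "c"
ii → no match
iii → no match
iv. "bcbbaaacbaac" → no match
v. "cabc" → no match
Total matched: 0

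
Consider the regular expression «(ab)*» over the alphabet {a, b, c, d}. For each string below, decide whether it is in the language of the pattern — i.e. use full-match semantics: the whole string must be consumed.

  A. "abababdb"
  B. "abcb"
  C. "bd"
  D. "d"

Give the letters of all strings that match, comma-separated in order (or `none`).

A. "abababdb" → no match
B. "abcb" → no match
C. "bd" → no match
D. "d" → no match

none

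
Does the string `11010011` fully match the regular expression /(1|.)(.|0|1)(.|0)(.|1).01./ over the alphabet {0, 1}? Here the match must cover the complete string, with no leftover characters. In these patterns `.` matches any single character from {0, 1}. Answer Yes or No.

Yes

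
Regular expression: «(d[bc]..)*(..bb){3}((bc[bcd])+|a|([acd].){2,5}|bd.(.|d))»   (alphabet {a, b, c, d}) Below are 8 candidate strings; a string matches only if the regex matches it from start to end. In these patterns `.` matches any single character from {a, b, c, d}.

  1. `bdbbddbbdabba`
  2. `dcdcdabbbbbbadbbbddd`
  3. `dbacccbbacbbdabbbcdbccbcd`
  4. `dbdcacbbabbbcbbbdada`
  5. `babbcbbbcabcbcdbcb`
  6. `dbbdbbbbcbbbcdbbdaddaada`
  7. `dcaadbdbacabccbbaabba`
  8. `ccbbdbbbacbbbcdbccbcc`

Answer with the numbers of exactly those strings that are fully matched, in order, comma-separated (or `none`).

1 → match
2 → match
3 → match
4 → match
5 → no match
6 → match
7 → no match
8 → match

1, 2, 3, 4, 6, 8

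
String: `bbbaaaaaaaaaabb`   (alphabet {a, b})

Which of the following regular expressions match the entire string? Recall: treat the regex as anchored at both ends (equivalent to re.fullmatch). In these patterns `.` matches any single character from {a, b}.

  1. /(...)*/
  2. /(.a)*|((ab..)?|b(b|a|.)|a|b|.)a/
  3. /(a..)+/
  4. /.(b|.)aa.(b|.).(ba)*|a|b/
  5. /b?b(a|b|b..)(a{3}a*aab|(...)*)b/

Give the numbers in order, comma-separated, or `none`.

1 → match
2 → no match
3 → no match — must start with `a`
4 → no match
5 → match

1, 5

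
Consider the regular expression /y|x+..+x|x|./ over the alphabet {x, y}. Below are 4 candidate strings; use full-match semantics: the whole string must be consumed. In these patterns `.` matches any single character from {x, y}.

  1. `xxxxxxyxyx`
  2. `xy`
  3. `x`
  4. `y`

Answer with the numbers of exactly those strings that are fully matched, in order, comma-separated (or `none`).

1. `xxxxxxyxyx` → match
2. `xy` → no match
3. `x` → match
4. `y` → match

1, 3, 4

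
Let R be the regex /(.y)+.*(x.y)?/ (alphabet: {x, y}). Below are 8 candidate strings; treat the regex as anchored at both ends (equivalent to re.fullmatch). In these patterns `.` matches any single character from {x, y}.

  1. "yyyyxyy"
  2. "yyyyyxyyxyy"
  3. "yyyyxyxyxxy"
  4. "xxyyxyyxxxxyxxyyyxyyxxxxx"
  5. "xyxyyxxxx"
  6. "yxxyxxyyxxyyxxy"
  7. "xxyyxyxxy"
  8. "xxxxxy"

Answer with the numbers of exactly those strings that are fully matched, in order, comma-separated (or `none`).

1. "yyyyxyy" → match
2. "yyyyyxyyxyy" → match
3. "yyyyxyxyxxy" → match
4 → no match
5. "xyxyyxxxx" → match
6 → no match
7. "xxyyxyxxy" → no match
8. "xxxxxy" → no match

1, 2, 3, 5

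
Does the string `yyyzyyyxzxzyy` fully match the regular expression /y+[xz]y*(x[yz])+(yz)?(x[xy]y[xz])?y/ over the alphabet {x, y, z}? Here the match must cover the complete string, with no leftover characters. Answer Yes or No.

No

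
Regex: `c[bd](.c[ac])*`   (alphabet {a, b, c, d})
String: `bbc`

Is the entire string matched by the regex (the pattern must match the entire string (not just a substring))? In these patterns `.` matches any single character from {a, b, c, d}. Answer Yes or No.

Every match must start with `c`, but `bbc` does not.

No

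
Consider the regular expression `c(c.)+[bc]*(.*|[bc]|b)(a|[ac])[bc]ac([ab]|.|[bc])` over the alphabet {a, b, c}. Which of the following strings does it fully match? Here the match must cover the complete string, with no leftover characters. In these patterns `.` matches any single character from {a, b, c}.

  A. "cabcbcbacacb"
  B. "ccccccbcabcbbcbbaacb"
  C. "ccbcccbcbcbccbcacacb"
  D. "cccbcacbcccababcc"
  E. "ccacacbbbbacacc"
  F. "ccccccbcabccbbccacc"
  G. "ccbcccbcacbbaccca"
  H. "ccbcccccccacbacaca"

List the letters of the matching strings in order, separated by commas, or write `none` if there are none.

A. "cabcbcbacacb" → no match — must start with "cc"
B → no match
C → match
D → no match
E → match
F → match
G → no match
H → match

C, E, F, H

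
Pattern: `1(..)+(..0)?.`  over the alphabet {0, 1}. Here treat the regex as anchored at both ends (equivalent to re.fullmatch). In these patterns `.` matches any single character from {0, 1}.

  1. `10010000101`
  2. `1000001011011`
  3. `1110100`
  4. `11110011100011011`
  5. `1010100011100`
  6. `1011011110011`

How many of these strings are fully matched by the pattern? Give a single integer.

3

1 → match
2 → no match
3 → match
4 → no match
5 → match
6 → no match
Total matched: 3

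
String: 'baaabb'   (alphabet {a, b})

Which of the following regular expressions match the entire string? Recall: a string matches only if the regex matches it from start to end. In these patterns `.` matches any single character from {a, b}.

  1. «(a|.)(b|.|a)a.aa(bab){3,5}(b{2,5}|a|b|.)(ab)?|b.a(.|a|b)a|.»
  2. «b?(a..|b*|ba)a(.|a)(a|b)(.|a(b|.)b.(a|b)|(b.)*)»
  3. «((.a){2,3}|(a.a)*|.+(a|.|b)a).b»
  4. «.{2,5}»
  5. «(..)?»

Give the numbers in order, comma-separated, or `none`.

1 → no match
2 → match
3 → match
4 → no match
5 → no match

2, 3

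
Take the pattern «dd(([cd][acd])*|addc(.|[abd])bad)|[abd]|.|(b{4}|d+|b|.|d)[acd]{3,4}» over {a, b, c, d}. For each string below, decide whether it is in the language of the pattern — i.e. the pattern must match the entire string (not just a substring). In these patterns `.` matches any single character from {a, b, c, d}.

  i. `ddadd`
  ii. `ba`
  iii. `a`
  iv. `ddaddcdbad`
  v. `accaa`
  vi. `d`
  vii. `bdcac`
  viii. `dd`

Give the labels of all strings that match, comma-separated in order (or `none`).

i → match
ii → no match
iii → match
iv → match
v → match
vi → match
vii → match
viii → match

i, iii, iv, v, vi, vii, viii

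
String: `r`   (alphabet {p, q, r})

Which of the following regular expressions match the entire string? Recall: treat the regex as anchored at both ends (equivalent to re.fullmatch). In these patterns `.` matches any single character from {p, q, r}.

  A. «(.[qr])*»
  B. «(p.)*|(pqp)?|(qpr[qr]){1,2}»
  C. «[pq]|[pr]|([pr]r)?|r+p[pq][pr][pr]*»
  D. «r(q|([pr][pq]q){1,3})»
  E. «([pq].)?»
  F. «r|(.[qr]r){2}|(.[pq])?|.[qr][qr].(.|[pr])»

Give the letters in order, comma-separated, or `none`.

C, F

A → no match
B → no match
C → match
D → no match — must end with `q`
E → no match
F → match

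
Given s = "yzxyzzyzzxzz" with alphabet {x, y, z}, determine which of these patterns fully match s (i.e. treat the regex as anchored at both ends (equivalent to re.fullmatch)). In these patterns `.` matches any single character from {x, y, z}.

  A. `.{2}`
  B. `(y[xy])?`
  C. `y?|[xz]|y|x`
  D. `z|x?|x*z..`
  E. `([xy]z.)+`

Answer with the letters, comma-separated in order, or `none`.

E

A → no match
B → no match
C → no match
D → no match
E → match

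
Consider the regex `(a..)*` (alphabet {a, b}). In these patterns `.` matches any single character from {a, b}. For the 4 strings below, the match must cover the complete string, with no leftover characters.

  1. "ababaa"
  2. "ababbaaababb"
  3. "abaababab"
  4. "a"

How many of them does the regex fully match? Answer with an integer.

0

1 → no match
2 → no match
3 → no match
4 → no match
Total matched: 0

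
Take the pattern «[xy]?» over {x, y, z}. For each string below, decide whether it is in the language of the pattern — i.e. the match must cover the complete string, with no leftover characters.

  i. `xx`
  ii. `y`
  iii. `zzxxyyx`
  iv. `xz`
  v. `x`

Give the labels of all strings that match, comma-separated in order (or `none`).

i → no match
ii → match
iii → no match
iv → no match
v → match

ii, v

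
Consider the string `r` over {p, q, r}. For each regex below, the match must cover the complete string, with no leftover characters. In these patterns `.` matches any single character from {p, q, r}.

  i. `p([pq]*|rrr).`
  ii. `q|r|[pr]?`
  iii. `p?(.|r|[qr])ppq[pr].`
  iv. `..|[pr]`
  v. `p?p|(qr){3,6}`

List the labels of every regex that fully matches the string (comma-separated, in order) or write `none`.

ii, iv

i → no match — must start with `p`
ii → match
iii → no match
iv → match
v → no match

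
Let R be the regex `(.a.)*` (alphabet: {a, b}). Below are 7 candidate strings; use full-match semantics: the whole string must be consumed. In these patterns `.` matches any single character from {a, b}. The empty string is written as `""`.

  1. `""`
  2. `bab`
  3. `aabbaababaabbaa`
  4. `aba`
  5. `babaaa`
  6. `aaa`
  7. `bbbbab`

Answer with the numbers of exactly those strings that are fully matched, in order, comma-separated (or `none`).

1 → match
2 → match
3 → match
4 → no match
5 → match
6 → match
7 → no match

1, 2, 3, 5, 6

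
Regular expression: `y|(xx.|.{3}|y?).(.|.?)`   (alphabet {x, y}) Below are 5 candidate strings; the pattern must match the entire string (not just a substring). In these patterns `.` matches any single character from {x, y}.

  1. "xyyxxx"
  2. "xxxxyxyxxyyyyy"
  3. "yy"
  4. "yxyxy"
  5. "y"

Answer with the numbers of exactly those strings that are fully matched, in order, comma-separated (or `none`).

3, 4, 5

1 → no match
2 → no match
3 → match
4 → match
5 → match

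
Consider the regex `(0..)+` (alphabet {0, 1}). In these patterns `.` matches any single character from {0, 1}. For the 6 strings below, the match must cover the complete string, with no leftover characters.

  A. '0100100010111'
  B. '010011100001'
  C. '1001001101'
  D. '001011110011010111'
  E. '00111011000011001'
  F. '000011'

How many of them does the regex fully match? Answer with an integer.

A → no match
B. '010011100001' → no match
C. '1001001101' → no match — must start with '0'
D → no match
E → no match
F. '000011' → match
Total matched: 1

1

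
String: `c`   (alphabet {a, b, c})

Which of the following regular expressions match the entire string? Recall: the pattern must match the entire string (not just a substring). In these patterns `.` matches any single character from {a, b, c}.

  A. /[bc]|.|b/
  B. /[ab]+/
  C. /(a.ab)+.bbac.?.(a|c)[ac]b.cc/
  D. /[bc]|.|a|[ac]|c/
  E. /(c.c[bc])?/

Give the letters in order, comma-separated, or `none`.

A, D

A → match
B → no match
C → no match — must start with `a`
D → match
E → no match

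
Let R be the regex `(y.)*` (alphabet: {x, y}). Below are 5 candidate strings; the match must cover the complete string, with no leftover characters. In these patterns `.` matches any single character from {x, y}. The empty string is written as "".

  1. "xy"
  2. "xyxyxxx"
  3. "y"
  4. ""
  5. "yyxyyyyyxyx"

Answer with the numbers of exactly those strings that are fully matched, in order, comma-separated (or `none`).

4

1 → no match
2 → no match
3 → no match
4 → match
5 → no match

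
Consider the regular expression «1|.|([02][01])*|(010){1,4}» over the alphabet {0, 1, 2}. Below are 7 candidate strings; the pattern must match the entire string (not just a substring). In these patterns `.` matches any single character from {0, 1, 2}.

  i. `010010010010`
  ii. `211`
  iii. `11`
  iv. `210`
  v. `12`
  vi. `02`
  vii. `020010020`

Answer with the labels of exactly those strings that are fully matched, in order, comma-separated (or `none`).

i → match
ii → no match
iii → no match
iv → no match
v → no match
vi → no match
vii → no match

i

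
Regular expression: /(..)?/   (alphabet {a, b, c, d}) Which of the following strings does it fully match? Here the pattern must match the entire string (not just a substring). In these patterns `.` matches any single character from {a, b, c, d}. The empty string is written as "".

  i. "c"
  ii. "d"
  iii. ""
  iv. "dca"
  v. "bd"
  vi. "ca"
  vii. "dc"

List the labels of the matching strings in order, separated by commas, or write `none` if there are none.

i → no match
ii → no match
iii → match
iv → no match
v → match
vi → match
vii → match

iii, v, vi, vii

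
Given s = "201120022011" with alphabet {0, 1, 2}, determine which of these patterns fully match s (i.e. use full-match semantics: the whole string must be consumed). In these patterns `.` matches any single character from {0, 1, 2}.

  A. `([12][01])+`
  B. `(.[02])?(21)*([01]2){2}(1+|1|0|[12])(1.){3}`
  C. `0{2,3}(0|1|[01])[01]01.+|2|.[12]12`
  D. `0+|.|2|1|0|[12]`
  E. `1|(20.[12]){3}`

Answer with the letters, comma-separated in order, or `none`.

E

A → no match
B → no match
C → no match
D → no match
E → match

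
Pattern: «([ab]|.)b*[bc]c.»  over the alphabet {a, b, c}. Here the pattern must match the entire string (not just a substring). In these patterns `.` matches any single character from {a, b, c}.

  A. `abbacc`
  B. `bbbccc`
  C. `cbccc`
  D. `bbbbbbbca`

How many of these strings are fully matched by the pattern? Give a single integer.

A. `abbacc` → no match
B. `bbbccc` → match
C. `cbccc` → match
D. `bbbbbbbca` → match
Total matched: 3

3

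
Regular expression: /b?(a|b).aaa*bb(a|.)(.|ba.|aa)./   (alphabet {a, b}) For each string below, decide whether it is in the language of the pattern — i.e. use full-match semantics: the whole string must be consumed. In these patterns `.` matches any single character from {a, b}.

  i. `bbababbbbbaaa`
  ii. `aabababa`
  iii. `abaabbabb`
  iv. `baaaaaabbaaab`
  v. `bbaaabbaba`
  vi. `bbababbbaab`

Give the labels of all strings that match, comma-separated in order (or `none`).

iii, iv, v

i → no match
ii → no match
iii → match
iv → match
v → match
vi → no match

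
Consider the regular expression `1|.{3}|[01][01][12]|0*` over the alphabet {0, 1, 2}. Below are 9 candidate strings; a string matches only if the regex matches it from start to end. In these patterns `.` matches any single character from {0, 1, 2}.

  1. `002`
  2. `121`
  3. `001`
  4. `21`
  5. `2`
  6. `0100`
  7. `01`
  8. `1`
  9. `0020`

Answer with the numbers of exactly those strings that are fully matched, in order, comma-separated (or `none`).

1, 2, 3, 8

1. `002` → match
2. `121` → match
3. `001` → match
4. `21` → no match
5. `2` → no match
6. `0100` → no match
7. `01` → no match
8. `1` → match
9. `0020` → no match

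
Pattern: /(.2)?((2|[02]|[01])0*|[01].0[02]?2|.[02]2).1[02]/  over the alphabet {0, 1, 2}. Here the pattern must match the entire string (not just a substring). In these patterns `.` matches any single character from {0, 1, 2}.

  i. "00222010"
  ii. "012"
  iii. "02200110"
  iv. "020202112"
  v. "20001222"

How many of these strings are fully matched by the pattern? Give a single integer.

2

i → no match
ii → no match
iii → match
iv → match
v → no match
Total matched: 2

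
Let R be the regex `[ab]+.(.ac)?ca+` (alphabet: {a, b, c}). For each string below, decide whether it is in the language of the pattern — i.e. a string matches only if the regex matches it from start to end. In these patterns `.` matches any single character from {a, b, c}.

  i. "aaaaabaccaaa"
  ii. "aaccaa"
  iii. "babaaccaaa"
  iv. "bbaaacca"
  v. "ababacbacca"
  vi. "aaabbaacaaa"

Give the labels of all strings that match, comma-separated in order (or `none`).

i → match
ii → match
iii → match
iv → match
v → match
vi → match

i, ii, iii, iv, v, vi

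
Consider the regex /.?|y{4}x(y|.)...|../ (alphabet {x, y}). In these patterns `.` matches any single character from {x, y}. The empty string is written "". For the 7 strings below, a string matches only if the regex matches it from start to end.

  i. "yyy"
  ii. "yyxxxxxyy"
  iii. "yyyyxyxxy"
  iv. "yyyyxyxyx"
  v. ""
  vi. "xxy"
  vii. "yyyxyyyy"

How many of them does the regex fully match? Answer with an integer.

i → no match
ii → no match
iii → match
iv → match
v → match
vi → no match
vii → no match
Total matched: 3

3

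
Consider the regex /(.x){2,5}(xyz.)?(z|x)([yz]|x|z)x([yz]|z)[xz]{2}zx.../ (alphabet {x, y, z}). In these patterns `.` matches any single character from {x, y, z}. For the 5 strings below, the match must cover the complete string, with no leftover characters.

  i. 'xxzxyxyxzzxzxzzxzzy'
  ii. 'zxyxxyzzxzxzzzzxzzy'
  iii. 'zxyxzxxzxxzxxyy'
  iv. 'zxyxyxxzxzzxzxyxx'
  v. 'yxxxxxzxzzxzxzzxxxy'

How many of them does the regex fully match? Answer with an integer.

i → match
ii → match
iii → match
iv → match
v → match
Total matched: 5

5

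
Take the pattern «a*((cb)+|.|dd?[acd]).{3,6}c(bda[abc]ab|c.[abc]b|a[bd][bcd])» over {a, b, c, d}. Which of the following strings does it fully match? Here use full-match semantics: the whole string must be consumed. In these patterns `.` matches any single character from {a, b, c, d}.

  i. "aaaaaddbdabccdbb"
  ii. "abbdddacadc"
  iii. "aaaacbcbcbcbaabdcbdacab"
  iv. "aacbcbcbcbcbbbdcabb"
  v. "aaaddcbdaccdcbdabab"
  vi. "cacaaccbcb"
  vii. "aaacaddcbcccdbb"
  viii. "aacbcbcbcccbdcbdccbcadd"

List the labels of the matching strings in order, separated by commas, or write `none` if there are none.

i, ii, iii, iv, v, vi, vii

i → match
ii → match
iii → match
iv → match
v → match
vi → match
vii → match
viii → no match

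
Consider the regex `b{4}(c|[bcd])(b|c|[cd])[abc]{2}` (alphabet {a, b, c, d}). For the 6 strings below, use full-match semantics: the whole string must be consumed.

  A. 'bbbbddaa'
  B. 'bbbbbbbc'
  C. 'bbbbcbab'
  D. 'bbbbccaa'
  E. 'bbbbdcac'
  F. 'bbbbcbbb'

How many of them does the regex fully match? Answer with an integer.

6

A. 'bbbbddaa' → match
B. 'bbbbbbbc' → match
C. 'bbbbcbab' → match
D. 'bbbbccaa' → match
E. 'bbbbdcac' → match
F. 'bbbbcbbb' → match
Total matched: 6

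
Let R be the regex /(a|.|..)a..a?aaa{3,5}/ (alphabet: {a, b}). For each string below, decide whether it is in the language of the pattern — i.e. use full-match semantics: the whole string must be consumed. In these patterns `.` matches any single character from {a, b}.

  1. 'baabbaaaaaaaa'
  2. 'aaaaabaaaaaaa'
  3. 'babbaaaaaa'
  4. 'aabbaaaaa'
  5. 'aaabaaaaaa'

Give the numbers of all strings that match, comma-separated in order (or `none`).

1, 3, 4, 5

1 → match
2 → no match
3. 'babbaaaaaa' → match
4. 'aabbaaaaa' → match
5. 'aaabaaaaaa' → match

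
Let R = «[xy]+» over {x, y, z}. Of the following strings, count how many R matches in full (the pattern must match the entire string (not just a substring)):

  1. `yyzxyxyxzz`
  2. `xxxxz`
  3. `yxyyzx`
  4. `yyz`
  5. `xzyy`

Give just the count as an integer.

0

1 → no match
2 → no match
3 → no match
4 → no match
5 → no match
Total matched: 0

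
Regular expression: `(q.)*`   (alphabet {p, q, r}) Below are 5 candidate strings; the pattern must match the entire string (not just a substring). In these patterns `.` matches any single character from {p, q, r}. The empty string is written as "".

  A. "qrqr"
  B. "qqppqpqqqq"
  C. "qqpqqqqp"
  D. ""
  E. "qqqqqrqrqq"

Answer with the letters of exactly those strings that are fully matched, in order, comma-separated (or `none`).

A → match
B → no match
C → no match
D → match
E → match

A, D, E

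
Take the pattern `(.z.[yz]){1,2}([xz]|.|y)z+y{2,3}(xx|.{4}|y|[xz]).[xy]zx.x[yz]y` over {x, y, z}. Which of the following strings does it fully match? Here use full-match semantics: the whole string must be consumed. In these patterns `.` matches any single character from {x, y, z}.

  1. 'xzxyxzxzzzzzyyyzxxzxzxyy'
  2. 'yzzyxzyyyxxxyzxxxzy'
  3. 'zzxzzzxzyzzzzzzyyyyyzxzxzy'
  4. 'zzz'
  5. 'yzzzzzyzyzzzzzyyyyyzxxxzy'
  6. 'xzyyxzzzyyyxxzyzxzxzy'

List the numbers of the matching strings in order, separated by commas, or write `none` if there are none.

1, 2, 3, 5, 6

1 → match
2 → match
3 → match
4. 'zzz' → no match — must end with 'y'
5 → match
6 → match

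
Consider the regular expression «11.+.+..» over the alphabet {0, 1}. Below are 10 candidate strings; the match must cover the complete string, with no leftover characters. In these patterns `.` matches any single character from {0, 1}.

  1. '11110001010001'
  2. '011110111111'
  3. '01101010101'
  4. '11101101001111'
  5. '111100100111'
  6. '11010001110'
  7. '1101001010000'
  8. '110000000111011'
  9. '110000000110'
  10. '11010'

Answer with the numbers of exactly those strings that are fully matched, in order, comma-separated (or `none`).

1 → match
2. '011110111111' → no match — must start with '11'
3. '01101010101' → no match — must start with '11'
4 → match
5. '111100100111' → match
6. '11010001110' → match
7 → match
8 → match
9. '110000000110' → match
10. '11010' → no match

1, 4, 5, 6, 7, 8, 9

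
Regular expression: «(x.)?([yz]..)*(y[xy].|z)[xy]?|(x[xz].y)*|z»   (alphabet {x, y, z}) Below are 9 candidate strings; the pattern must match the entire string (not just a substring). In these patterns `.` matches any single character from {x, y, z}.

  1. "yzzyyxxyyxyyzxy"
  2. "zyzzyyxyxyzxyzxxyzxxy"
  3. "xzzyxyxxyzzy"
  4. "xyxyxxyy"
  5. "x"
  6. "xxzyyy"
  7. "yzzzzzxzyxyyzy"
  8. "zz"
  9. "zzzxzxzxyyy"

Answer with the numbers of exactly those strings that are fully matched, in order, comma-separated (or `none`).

none

1 → no match
2 → no match
3 → no match
4 → no match
5 → no match
6 → no match
7 → no match
8 → no match
9 → no match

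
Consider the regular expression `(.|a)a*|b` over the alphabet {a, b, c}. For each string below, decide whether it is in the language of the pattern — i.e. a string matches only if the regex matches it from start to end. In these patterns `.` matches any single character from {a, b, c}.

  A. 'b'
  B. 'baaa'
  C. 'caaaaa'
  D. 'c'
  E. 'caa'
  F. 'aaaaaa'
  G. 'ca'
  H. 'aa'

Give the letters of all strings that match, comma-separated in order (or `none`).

A → match
B → match
C → match
D → match
E → match
F → match
G → match
H → match

A, B, C, D, E, F, G, H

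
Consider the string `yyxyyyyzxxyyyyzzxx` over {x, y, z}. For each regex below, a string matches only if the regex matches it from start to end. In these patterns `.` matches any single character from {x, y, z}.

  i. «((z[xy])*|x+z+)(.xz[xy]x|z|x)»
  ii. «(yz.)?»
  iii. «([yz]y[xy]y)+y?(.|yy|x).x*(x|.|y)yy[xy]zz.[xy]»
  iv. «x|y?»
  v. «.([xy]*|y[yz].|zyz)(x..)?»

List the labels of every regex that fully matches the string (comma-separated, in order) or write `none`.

i → no match
ii → no match
iii → match
iv → no match
v → no match

iii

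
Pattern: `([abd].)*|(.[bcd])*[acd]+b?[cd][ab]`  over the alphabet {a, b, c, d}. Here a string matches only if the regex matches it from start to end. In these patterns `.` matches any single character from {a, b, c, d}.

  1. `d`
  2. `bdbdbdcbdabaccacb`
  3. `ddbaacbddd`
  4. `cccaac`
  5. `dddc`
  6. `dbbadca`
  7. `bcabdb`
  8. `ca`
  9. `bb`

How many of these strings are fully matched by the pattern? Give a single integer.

1 → no match
2 → no match
3 → match
4 → no match
5 → match
6 → no match
7 → match
8 → no match
9 → match
Total matched: 4

4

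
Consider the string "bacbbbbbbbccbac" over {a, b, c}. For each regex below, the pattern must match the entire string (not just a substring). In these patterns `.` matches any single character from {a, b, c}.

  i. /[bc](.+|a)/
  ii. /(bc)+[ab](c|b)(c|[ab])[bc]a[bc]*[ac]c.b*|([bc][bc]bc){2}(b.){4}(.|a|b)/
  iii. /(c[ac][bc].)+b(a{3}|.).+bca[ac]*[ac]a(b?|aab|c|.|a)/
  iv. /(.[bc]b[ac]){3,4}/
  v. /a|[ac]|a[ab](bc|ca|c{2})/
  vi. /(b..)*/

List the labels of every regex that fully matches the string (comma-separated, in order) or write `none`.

i, vi

i → match
ii → no match
iii → no match — must start with "c"
iv → no match
v → no match
vi → match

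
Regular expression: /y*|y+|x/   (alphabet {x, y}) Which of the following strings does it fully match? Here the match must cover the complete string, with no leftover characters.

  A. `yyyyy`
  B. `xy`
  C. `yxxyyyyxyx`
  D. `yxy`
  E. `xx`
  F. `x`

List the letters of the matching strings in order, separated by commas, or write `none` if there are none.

A → match
B → no match
C → no match
D → no match
E → no match
F → match

A, F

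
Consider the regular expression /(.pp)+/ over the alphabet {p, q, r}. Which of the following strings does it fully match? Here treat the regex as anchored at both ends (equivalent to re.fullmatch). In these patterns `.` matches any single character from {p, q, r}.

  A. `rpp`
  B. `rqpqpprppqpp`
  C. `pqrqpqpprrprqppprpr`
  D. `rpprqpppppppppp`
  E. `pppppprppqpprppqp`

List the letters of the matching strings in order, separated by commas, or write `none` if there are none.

A → match
B → no match
C → no match — must end with `pp`
D → no match
E → no match — must end with `pp`

A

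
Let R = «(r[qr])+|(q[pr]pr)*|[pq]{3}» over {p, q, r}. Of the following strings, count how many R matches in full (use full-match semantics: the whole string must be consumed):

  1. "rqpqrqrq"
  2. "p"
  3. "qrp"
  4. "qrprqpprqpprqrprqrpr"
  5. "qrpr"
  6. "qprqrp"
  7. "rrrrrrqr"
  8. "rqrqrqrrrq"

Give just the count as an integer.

3

1 → no match
2 → no match
3 → no match
4 → match
5 → match
6 → no match
7 → no match
8 → match
Total matched: 3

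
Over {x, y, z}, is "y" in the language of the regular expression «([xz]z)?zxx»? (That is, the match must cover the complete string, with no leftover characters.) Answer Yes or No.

Every match must end with "zxx", but "y" does not.

No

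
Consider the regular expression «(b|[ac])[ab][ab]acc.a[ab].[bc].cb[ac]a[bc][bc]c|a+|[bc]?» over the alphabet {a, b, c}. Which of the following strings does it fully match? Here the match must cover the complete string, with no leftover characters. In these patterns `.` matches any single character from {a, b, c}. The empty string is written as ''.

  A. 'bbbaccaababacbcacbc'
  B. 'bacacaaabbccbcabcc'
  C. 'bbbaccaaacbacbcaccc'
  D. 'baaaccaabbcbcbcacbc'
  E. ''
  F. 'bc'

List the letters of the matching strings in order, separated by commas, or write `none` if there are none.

A, C, D, E

A → match
B → no match
C → match
D → match
E → match
F → no match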